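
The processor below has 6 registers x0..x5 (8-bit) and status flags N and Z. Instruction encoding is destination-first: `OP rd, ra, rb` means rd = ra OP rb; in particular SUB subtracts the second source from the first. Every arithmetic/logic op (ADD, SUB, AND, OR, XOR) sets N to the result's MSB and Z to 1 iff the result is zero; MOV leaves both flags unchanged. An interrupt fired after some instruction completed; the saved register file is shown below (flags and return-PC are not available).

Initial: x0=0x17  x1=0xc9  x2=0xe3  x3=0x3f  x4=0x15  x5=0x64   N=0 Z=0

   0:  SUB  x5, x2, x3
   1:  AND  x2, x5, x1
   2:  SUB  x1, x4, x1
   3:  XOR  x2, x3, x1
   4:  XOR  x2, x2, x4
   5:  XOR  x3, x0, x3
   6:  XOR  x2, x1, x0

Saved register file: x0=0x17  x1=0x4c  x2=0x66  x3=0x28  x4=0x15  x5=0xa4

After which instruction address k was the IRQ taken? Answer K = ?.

after  0: x0=0x17 x1=0xc9 x2=0xe3 x3=0x3f x4=0x15 x5=0xa4  N=1 Z=0
after  1: x0=0x17 x1=0xc9 x2=0x80 x3=0x3f x4=0x15 x5=0xa4  N=1 Z=0
after  2: x0=0x17 x1=0x4c x2=0x80 x3=0x3f x4=0x15 x5=0xa4  N=0 Z=0
after  3: x0=0x17 x1=0x4c x2=0x73 x3=0x3f x4=0x15 x5=0xa4  N=0 Z=0
after  4: x0=0x17 x1=0x4c x2=0x66 x3=0x3f x4=0x15 x5=0xa4  N=0 Z=0
after  5: x0=0x17 x1=0x4c x2=0x66 x3=0x28 x4=0x15 x5=0xa4  N=0 Z=0
-- IRQ taken; context saved, return-PC = 6 --

K = 5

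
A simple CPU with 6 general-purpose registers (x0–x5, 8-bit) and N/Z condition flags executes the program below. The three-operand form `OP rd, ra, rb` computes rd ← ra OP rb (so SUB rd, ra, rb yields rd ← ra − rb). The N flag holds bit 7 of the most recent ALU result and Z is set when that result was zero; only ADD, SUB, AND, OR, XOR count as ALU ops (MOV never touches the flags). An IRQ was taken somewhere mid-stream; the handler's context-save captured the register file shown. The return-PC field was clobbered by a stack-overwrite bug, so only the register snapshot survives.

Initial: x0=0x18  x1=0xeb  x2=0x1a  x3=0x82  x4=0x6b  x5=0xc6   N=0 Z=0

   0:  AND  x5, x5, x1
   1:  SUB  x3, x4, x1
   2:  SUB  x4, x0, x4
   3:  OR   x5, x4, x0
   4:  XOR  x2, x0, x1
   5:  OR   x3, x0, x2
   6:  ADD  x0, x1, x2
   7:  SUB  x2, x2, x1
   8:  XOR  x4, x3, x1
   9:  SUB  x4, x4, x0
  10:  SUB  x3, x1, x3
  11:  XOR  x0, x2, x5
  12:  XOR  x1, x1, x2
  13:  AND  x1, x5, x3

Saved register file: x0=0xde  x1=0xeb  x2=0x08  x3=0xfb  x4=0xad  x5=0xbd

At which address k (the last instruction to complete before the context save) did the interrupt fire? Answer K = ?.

K = 7

after  0: x0=0x18 x1=0xeb x2=0x1a x3=0x82 x4=0x6b x5=0xc2  N=1 Z=0
after  1: x0=0x18 x1=0xeb x2=0x1a x3=0x80 x4=0x6b x5=0xc2  N=1 Z=0
after  2: x0=0x18 x1=0xeb x2=0x1a x3=0x80 x4=0xad x5=0xc2  N=1 Z=0
after  3: x0=0x18 x1=0xeb x2=0x1a x3=0x80 x4=0xad x5=0xbd  N=1 Z=0
after  4: x0=0x18 x1=0xeb x2=0xf3 x3=0x80 x4=0xad x5=0xbd  N=1 Z=0
after  5: x0=0x18 x1=0xeb x2=0xf3 x3=0xfb x4=0xad x5=0xbd  N=1 Z=0
after  6: x0=0xde x1=0xeb x2=0xf3 x3=0xfb x4=0xad x5=0xbd  N=1 Z=0
after  7: x0=0xde x1=0xeb x2=0x08 x3=0xfb x4=0xad x5=0xbd  N=0 Z=0
-- IRQ taken; context saved, return-PC = 8 --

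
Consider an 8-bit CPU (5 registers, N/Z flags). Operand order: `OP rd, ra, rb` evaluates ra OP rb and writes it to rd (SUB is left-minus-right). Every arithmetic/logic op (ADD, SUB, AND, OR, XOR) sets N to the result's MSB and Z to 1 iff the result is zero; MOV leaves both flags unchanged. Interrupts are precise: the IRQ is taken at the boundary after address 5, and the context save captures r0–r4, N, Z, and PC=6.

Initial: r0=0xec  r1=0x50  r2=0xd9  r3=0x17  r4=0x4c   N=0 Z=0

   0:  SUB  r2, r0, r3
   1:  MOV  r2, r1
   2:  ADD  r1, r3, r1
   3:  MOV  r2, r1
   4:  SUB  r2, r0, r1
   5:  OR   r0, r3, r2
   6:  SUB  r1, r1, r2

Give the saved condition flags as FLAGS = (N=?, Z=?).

FLAGS = (N=1, Z=0)

after  0: r0=0xec r1=0x50 r2=0xd5 r3=0x17 r4=0x4c  N=1 Z=0
after  1: r0=0xec r1=0x50 r2=0x50 r3=0x17 r4=0x4c  N=1 Z=0
after  2: r0=0xec r1=0x67 r2=0x50 r3=0x17 r4=0x4c  N=0 Z=0
after  3: r0=0xec r1=0x67 r2=0x67 r3=0x17 r4=0x4c  N=0 Z=0
after  4: r0=0xec r1=0x67 r2=0x85 r3=0x17 r4=0x4c  N=1 Z=0
after  5: r0=0x97 r1=0x67 r2=0x85 r3=0x17 r4=0x4c  N=1 Z=0
-- IRQ taken; context saved, return-PC = 6 --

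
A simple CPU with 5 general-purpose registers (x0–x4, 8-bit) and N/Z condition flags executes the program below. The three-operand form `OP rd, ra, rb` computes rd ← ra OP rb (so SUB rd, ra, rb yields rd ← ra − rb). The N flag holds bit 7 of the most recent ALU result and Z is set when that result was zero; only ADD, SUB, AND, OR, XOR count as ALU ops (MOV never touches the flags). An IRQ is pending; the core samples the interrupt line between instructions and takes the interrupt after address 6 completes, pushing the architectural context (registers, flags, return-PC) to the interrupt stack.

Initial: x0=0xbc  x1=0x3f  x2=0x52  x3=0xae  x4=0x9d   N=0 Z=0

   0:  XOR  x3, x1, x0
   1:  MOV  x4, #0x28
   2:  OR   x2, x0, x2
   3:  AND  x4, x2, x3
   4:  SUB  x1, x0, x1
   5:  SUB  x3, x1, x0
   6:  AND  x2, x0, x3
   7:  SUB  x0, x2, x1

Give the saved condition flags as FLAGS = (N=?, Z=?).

after  0: x0=0xbc x1=0x3f x2=0x52 x3=0x83 x4=0x9d  N=1 Z=0
after  1: x0=0xbc x1=0x3f x2=0x52 x3=0x83 x4=0x28  N=1 Z=0
after  2: x0=0xbc x1=0x3f x2=0xfe x3=0x83 x4=0x28  N=1 Z=0
after  3: x0=0xbc x1=0x3f x2=0xfe x3=0x83 x4=0x82  N=1 Z=0
after  4: x0=0xbc x1=0x7d x2=0xfe x3=0x83 x4=0x82  N=0 Z=0
after  5: x0=0xbc x1=0x7d x2=0xfe x3=0xc1 x4=0x82  N=1 Z=0
after  6: x0=0xbc x1=0x7d x2=0x80 x3=0xc1 x4=0x82  N=1 Z=0
-- IRQ taken; context saved, return-PC = 7 --

FLAGS = (N=1, Z=0)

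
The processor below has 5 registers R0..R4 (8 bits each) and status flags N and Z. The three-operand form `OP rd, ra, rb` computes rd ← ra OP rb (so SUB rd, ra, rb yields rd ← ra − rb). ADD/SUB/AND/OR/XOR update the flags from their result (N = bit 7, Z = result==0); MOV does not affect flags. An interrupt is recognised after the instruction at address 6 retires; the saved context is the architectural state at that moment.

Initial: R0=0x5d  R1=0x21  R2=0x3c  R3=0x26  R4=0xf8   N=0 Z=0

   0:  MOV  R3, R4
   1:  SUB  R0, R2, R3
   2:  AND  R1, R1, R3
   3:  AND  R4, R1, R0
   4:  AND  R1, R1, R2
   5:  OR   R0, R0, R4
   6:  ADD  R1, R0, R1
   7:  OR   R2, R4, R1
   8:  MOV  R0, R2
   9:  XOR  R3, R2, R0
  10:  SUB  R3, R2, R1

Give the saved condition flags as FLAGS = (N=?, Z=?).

after  0: R0=0x5d R1=0x21 R2=0x3c R3=0xf8 R4=0xf8  N=0 Z=0
after  1: R0=0x44 R1=0x21 R2=0x3c R3=0xf8 R4=0xf8  N=0 Z=0
after  2: R0=0x44 R1=0x20 R2=0x3c R3=0xf8 R4=0xf8  N=0 Z=0
after  3: R0=0x44 R1=0x20 R2=0x3c R3=0xf8 R4=0x00  N=0 Z=1
after  4: R0=0x44 R1=0x20 R2=0x3c R3=0xf8 R4=0x00  N=0 Z=0
after  5: R0=0x44 R1=0x20 R2=0x3c R3=0xf8 R4=0x00  N=0 Z=0
after  6: R0=0x44 R1=0x64 R2=0x3c R3=0xf8 R4=0x00  N=0 Z=0
-- IRQ taken; context saved, return-PC = 7 --

FLAGS = (N=0, Z=0)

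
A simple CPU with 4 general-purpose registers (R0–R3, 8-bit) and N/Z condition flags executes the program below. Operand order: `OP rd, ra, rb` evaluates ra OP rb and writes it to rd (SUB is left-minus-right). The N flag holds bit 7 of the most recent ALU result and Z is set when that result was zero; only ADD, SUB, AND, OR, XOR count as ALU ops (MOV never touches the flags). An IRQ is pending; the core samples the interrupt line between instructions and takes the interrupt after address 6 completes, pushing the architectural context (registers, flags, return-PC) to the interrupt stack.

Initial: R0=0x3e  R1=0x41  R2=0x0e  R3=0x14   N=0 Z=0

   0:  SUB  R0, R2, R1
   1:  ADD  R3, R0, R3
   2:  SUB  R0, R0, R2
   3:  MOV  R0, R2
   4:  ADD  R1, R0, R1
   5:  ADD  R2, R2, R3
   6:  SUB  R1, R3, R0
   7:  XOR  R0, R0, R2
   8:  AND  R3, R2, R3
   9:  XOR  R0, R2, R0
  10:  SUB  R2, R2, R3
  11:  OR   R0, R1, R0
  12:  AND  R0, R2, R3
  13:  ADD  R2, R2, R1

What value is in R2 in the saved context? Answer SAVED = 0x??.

after  0: R0=0xcd R1=0x41 R2=0x0e R3=0x14  N=1 Z=0
after  1: R0=0xcd R1=0x41 R2=0x0e R3=0xe1  N=1 Z=0
after  2: R0=0xbf R1=0x41 R2=0x0e R3=0xe1  N=1 Z=0
after  3: R0=0x0e R1=0x41 R2=0x0e R3=0xe1  N=1 Z=0
after  4: R0=0x0e R1=0x4f R2=0x0e R3=0xe1  N=0 Z=0
after  5: R0=0x0e R1=0x4f R2=0xef R3=0xe1  N=1 Z=0
after  6: R0=0x0e R1=0xd3 R2=0xef R3=0xe1  N=1 Z=0
-- IRQ taken; context saved, return-PC = 7 --

SAVED = 0xef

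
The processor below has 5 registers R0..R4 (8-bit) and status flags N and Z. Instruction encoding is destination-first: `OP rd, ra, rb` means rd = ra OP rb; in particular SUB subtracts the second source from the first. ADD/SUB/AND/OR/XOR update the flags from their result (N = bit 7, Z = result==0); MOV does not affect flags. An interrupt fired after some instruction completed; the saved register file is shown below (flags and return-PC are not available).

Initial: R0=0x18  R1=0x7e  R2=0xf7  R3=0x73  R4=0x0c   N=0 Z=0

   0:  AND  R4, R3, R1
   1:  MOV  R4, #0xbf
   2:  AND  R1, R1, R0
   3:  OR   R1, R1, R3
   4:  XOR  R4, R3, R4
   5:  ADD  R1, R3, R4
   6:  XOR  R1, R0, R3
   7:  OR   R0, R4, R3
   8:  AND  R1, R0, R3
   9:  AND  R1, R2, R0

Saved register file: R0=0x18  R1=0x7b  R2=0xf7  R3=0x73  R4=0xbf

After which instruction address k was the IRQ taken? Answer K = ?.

K = 3

after  0: R0=0x18 R1=0x7e R2=0xf7 R3=0x73 R4=0x72  N=0 Z=0
after  1: R0=0x18 R1=0x7e R2=0xf7 R3=0x73 R4=0xbf  N=0 Z=0
after  2: R0=0x18 R1=0x18 R2=0xf7 R3=0x73 R4=0xbf  N=0 Z=0
after  3: R0=0x18 R1=0x7b R2=0xf7 R3=0x73 R4=0xbf  N=0 Z=0
-- IRQ taken; context saved, return-PC = 4 --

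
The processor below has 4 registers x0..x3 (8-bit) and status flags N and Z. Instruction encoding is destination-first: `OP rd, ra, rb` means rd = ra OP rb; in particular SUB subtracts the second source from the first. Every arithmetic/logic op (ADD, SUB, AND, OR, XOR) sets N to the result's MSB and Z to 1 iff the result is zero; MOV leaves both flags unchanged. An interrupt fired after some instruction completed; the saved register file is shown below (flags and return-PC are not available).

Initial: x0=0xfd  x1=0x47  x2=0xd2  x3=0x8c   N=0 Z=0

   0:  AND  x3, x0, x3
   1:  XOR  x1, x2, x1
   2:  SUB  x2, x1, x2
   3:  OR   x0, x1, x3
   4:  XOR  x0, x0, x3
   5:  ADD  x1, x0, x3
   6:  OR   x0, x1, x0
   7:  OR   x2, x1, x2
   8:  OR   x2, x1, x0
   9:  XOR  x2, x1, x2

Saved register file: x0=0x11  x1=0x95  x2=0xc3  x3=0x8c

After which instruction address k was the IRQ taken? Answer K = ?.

K = 4

after  0: x0=0xfd x1=0x47 x2=0xd2 x3=0x8c  N=1 Z=0
after  1: x0=0xfd x1=0x95 x2=0xd2 x3=0x8c  N=1 Z=0
after  2: x0=0xfd x1=0x95 x2=0xc3 x3=0x8c  N=1 Z=0
after  3: x0=0x9d x1=0x95 x2=0xc3 x3=0x8c  N=1 Z=0
after  4: x0=0x11 x1=0x95 x2=0xc3 x3=0x8c  N=0 Z=0
-- IRQ taken; context saved, return-PC = 5 --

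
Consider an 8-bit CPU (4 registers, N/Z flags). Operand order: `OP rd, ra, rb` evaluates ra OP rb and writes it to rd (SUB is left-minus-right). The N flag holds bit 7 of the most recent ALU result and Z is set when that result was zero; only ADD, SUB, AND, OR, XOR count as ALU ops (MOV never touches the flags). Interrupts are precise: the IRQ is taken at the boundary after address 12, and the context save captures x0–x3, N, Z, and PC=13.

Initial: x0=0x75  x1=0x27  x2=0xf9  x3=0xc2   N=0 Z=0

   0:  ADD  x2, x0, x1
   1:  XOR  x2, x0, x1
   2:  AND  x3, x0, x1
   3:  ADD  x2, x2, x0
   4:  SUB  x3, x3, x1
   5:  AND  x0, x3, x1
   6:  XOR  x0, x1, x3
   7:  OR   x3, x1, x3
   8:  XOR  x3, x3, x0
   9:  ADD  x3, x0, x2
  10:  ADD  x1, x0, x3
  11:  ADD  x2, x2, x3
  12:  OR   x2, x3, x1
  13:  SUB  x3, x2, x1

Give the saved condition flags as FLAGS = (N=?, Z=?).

FLAGS = (N=1, Z=0)

after  0: x0=0x75 x1=0x27 x2=0x9c x3=0xc2  N=1 Z=0
after  1: x0=0x75 x1=0x27 x2=0x52 x3=0xc2  N=0 Z=0
after  2: x0=0x75 x1=0x27 x2=0x52 x3=0x25  N=0 Z=0
after  3: x0=0x75 x1=0x27 x2=0xc7 x3=0x25  N=1 Z=0
after  4: x0=0x75 x1=0x27 x2=0xc7 x3=0xfe  N=1 Z=0
after  5: x0=0x26 x1=0x27 x2=0xc7 x3=0xfe  N=0 Z=0
after  6: x0=0xd9 x1=0x27 x2=0xc7 x3=0xfe  N=1 Z=0
after  7: x0=0xd9 x1=0x27 x2=0xc7 x3=0xff  N=1 Z=0
after  8: x0=0xd9 x1=0x27 x2=0xc7 x3=0x26  N=0 Z=0
after  9: x0=0xd9 x1=0x27 x2=0xc7 x3=0xa0  N=1 Z=0
after 10: x0=0xd9 x1=0x79 x2=0xc7 x3=0xa0  N=0 Z=0
after 11: x0=0xd9 x1=0x79 x2=0x67 x3=0xa0  N=0 Z=0
after 12: x0=0xd9 x1=0x79 x2=0xf9 x3=0xa0  N=1 Z=0
-- IRQ taken; context saved, return-PC = 13 --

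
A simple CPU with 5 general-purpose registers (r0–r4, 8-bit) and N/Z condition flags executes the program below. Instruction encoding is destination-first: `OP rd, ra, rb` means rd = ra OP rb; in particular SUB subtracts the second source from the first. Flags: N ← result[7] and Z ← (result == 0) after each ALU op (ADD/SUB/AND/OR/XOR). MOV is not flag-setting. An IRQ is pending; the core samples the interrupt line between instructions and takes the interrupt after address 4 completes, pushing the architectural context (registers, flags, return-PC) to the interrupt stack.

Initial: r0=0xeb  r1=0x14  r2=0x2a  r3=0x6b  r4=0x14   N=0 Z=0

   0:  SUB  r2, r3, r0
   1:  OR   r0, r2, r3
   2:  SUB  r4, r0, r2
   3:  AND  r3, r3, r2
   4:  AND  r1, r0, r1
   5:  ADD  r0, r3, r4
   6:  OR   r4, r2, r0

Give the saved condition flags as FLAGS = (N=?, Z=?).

FLAGS = (N=0, Z=1)

after  0: r0=0xeb r1=0x14 r2=0x80 r3=0x6b r4=0x14  N=1 Z=0
after  1: r0=0xeb r1=0x14 r2=0x80 r3=0x6b r4=0x14  N=1 Z=0
after  2: r0=0xeb r1=0x14 r2=0x80 r3=0x6b r4=0x6b  N=0 Z=0
after  3: r0=0xeb r1=0x14 r2=0x80 r3=0x00 r4=0x6b  N=0 Z=1
after  4: r0=0xeb r1=0x00 r2=0x80 r3=0x00 r4=0x6b  N=0 Z=1
-- IRQ taken; context saved, return-PC = 5 --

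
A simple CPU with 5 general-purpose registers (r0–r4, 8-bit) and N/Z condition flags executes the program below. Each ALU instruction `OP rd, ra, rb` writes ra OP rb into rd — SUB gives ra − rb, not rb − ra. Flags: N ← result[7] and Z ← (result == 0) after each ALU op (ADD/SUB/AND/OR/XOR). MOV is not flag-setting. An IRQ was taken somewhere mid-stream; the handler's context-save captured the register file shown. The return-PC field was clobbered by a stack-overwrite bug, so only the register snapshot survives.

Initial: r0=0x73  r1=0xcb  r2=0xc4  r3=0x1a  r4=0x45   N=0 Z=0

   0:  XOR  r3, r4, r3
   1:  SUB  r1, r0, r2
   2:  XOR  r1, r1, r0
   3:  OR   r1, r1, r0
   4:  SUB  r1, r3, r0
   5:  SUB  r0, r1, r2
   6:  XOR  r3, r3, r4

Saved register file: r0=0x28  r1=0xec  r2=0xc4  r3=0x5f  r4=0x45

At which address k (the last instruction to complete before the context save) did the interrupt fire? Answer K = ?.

K = 5

after  0: r0=0x73 r1=0xcb r2=0xc4 r3=0x5f r4=0x45  N=0 Z=0
after  1: r0=0x73 r1=0xaf r2=0xc4 r3=0x5f r4=0x45  N=1 Z=0
after  2: r0=0x73 r1=0xdc r2=0xc4 r3=0x5f r4=0x45  N=1 Z=0
after  3: r0=0x73 r1=0xff r2=0xc4 r3=0x5f r4=0x45  N=1 Z=0
after  4: r0=0x73 r1=0xec r2=0xc4 r3=0x5f r4=0x45  N=1 Z=0
after  5: r0=0x28 r1=0xec r2=0xc4 r3=0x5f r4=0x45  N=0 Z=0
-- IRQ taken; context saved, return-PC = 6 --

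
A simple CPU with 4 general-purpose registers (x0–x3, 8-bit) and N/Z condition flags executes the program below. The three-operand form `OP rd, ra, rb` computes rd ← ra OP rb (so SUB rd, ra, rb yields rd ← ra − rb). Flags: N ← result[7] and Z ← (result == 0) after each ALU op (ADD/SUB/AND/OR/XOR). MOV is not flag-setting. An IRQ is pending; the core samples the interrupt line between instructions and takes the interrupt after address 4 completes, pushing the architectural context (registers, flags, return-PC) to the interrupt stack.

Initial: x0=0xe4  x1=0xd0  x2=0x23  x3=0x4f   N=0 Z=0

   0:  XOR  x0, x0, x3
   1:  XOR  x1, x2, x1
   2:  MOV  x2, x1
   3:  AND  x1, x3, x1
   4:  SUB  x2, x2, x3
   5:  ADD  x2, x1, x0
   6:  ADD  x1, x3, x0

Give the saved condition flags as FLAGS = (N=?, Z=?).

FLAGS = (N=1, Z=0)

after  0: x0=0xab x1=0xd0 x2=0x23 x3=0x4f  N=1 Z=0
after  1: x0=0xab x1=0xf3 x2=0x23 x3=0x4f  N=1 Z=0
after  2: x0=0xab x1=0xf3 x2=0xf3 x3=0x4f  N=1 Z=0
after  3: x0=0xab x1=0x43 x2=0xf3 x3=0x4f  N=0 Z=0
after  4: x0=0xab x1=0x43 x2=0xa4 x3=0x4f  N=1 Z=0
-- IRQ taken; context saved, return-PC = 5 --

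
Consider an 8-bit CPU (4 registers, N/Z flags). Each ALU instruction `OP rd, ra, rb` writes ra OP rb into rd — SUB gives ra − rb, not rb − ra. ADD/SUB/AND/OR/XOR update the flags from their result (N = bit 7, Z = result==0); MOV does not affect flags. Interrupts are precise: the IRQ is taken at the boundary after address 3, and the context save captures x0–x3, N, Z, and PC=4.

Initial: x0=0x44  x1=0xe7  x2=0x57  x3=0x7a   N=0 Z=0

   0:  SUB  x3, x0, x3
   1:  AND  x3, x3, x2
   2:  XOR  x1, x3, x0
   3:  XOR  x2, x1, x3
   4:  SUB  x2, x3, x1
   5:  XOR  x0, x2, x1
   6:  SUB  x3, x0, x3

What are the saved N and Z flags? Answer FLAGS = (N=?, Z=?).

after  0: x0=0x44 x1=0xe7 x2=0x57 x3=0xca  N=1 Z=0
after  1: x0=0x44 x1=0xe7 x2=0x57 x3=0x42  N=0 Z=0
after  2: x0=0x44 x1=0x06 x2=0x57 x3=0x42  N=0 Z=0
after  3: x0=0x44 x1=0x06 x2=0x44 x3=0x42  N=0 Z=0
-- IRQ taken; context saved, return-PC = 4 --

FLAGS = (N=0, Z=0)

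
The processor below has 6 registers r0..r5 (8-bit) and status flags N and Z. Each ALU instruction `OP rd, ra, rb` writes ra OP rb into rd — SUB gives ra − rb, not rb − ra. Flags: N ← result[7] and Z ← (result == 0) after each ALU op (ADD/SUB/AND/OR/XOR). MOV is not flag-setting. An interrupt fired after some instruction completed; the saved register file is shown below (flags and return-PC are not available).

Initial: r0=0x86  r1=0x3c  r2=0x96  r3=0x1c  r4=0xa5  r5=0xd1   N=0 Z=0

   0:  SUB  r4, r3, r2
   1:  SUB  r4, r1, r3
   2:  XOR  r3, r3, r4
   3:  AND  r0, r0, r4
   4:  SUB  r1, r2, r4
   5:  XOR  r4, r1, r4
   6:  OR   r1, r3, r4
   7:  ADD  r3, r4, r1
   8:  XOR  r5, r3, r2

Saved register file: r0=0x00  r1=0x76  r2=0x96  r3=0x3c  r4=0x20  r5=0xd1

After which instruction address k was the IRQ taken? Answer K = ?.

K = 4

after  0: r0=0x86 r1=0x3c r2=0x96 r3=0x1c r4=0x86 r5=0xd1  N=1 Z=0
after  1: r0=0x86 r1=0x3c r2=0x96 r3=0x1c r4=0x20 r5=0xd1  N=0 Z=0
after  2: r0=0x86 r1=0x3c r2=0x96 r3=0x3c r4=0x20 r5=0xd1  N=0 Z=0
after  3: r0=0x00 r1=0x3c r2=0x96 r3=0x3c r4=0x20 r5=0xd1  N=0 Z=1
after  4: r0=0x00 r1=0x76 r2=0x96 r3=0x3c r4=0x20 r5=0xd1  N=0 Z=0
-- IRQ taken; context saved, return-PC = 5 --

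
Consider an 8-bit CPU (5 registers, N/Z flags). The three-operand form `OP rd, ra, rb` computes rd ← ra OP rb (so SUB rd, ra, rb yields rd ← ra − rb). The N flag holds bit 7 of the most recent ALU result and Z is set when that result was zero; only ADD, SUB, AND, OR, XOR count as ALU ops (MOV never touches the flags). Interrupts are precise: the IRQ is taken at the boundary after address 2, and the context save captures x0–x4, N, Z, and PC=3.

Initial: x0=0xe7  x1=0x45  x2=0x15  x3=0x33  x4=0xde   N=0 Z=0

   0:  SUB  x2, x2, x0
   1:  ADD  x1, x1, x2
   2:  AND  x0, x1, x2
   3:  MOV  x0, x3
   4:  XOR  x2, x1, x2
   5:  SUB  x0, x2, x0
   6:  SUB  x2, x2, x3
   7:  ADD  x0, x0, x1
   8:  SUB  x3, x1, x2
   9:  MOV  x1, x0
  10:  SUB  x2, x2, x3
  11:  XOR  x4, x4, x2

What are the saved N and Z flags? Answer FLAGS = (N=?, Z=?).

after  0: x0=0xe7 x1=0x45 x2=0x2e x3=0x33 x4=0xde  N=0 Z=0
after  1: x0=0xe7 x1=0x73 x2=0x2e x3=0x33 x4=0xde  N=0 Z=0
after  2: x0=0x22 x1=0x73 x2=0x2e x3=0x33 x4=0xde  N=0 Z=0
-- IRQ taken; context saved, return-PC = 3 --

FLAGS = (N=0, Z=0)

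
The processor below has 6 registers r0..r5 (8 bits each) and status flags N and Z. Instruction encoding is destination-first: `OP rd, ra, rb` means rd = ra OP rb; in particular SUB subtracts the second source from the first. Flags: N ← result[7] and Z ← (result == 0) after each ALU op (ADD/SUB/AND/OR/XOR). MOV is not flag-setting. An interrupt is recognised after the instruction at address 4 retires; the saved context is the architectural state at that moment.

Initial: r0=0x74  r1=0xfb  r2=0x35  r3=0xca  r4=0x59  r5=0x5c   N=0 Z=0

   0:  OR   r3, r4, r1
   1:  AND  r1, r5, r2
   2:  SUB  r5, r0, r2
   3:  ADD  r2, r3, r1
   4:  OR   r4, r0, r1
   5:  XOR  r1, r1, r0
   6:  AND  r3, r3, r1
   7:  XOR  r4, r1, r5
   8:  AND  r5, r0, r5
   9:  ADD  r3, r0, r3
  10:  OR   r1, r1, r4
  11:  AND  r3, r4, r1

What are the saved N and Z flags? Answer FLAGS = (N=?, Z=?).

after  0: r0=0x74 r1=0xfb r2=0x35 r3=0xfb r4=0x59 r5=0x5c  N=1 Z=0
after  1: r0=0x74 r1=0x14 r2=0x35 r3=0xfb r4=0x59 r5=0x5c  N=0 Z=0
after  2: r0=0x74 r1=0x14 r2=0x35 r3=0xfb r4=0x59 r5=0x3f  N=0 Z=0
after  3: r0=0x74 r1=0x14 r2=0x0f r3=0xfb r4=0x59 r5=0x3f  N=0 Z=0
after  4: r0=0x74 r1=0x14 r2=0x0f r3=0xfb r4=0x74 r5=0x3f  N=0 Z=0
-- IRQ taken; context saved, return-PC = 5 --

FLAGS = (N=0, Z=0)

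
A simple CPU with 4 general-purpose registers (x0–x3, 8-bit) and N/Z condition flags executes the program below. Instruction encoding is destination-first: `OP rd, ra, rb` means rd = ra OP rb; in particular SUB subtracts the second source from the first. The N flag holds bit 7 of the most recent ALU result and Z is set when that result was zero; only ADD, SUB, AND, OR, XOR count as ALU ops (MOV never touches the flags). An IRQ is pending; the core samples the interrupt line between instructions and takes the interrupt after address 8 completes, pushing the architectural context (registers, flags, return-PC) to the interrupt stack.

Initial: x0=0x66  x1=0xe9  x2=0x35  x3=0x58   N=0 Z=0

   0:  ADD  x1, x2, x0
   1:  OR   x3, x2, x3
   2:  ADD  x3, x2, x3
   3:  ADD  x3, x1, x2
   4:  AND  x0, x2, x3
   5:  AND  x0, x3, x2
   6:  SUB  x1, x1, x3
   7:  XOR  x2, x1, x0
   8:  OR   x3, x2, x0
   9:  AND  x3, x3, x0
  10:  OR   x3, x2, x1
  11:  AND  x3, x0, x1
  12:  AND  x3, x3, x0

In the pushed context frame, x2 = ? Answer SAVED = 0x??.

SAVED = 0xdb

after  0: x0=0x66 x1=0x9b x2=0x35 x3=0x58  N=1 Z=0
after  1: x0=0x66 x1=0x9b x2=0x35 x3=0x7d  N=0 Z=0
after  2: x0=0x66 x1=0x9b x2=0x35 x3=0xb2  N=1 Z=0
after  3: x0=0x66 x1=0x9b x2=0x35 x3=0xd0  N=1 Z=0
after  4: x0=0x10 x1=0x9b x2=0x35 x3=0xd0  N=0 Z=0
after  5: x0=0x10 x1=0x9b x2=0x35 x3=0xd0  N=0 Z=0
after  6: x0=0x10 x1=0xcb x2=0x35 x3=0xd0  N=1 Z=0
after  7: x0=0x10 x1=0xcb x2=0xdb x3=0xd0  N=1 Z=0
after  8: x0=0x10 x1=0xcb x2=0xdb x3=0xdb  N=1 Z=0
-- IRQ taken; context saved, return-PC = 9 --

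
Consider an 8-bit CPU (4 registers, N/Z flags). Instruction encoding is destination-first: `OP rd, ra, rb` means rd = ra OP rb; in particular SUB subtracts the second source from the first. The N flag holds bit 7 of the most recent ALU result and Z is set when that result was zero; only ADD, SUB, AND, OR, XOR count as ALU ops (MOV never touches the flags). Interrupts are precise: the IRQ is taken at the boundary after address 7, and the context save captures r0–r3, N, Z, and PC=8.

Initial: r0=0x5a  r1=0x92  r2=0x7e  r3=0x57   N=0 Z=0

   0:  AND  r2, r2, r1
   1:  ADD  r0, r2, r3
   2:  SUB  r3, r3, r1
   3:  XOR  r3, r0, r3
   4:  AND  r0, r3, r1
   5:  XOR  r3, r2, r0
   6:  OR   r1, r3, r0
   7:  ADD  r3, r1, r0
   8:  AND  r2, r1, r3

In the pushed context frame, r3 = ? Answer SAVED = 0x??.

after  0: r0=0x5a r1=0x92 r2=0x12 r3=0x57  N=0 Z=0
after  1: r0=0x69 r1=0x92 r2=0x12 r3=0x57  N=0 Z=0
after  2: r0=0x69 r1=0x92 r2=0x12 r3=0xc5  N=1 Z=0
after  3: r0=0x69 r1=0x92 r2=0x12 r3=0xac  N=1 Z=0
after  4: r0=0x80 r1=0x92 r2=0x12 r3=0xac  N=1 Z=0
after  5: r0=0x80 r1=0x92 r2=0x12 r3=0x92  N=1 Z=0
after  6: r0=0x80 r1=0x92 r2=0x12 r3=0x92  N=1 Z=0
after  7: r0=0x80 r1=0x92 r2=0x12 r3=0x12  N=0 Z=0
-- IRQ taken; context saved, return-PC = 8 --

SAVED = 0x12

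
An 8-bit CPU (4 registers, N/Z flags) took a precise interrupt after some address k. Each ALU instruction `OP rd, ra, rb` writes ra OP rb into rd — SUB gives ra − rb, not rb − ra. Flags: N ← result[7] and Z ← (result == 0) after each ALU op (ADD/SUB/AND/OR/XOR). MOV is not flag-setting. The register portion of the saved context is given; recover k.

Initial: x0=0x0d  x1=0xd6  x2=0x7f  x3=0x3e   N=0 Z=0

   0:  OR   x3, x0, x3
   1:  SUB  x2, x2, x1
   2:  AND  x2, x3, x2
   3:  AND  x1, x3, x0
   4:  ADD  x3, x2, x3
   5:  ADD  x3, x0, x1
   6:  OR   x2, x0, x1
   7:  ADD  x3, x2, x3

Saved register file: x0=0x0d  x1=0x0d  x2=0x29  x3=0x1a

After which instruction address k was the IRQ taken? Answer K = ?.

after  0: x0=0x0d x1=0xd6 x2=0x7f x3=0x3f  N=0 Z=0
after  1: x0=0x0d x1=0xd6 x2=0xa9 x3=0x3f  N=1 Z=0
after  2: x0=0x0d x1=0xd6 x2=0x29 x3=0x3f  N=0 Z=0
after  3: x0=0x0d x1=0x0d x2=0x29 x3=0x3f  N=0 Z=0
after  4: x0=0x0d x1=0x0d x2=0x29 x3=0x68  N=0 Z=0
after  5: x0=0x0d x1=0x0d x2=0x29 x3=0x1a  N=0 Z=0
-- IRQ taken; context saved, return-PC = 6 --

K = 5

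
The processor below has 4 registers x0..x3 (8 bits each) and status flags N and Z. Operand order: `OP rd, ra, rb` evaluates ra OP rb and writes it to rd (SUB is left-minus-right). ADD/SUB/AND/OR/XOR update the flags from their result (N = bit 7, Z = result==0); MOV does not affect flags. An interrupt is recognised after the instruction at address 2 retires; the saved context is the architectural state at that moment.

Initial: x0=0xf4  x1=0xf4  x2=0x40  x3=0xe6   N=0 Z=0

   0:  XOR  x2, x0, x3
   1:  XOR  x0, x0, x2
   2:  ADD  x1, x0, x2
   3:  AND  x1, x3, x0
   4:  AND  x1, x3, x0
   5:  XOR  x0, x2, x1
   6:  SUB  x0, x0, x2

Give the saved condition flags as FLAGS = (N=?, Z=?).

after  0: x0=0xf4 x1=0xf4 x2=0x12 x3=0xe6  N=0 Z=0
after  1: x0=0xe6 x1=0xf4 x2=0x12 x3=0xe6  N=1 Z=0
after  2: x0=0xe6 x1=0xf8 x2=0x12 x3=0xe6  N=1 Z=0
-- IRQ taken; context saved, return-PC = 3 --

FLAGS = (N=1, Z=0)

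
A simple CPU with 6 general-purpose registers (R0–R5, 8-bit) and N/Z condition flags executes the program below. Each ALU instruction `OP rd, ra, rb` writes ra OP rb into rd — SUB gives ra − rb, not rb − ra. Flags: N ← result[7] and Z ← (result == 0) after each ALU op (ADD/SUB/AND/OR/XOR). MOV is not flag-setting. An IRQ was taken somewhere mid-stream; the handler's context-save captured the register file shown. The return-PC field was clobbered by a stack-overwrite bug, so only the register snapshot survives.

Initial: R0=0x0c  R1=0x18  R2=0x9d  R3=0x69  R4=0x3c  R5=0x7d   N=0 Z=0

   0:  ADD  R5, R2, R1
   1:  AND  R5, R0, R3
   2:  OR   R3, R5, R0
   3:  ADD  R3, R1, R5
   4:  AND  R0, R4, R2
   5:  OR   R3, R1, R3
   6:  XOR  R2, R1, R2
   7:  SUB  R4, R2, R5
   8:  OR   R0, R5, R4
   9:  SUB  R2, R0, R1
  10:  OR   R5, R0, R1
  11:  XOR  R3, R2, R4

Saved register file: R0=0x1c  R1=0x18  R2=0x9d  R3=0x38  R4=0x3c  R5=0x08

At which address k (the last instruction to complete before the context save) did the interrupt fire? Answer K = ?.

K = 5

after  0: R0=0x0c R1=0x18 R2=0x9d R3=0x69 R4=0x3c R5=0xb5  N=1 Z=0
after  1: R0=0x0c R1=0x18 R2=0x9d R3=0x69 R4=0x3c R5=0x08  N=0 Z=0
after  2: R0=0x0c R1=0x18 R2=0x9d R3=0x0c R4=0x3c R5=0x08  N=0 Z=0
after  3: R0=0x0c R1=0x18 R2=0x9d R3=0x20 R4=0x3c R5=0x08  N=0 Z=0
after  4: R0=0x1c R1=0x18 R2=0x9d R3=0x20 R4=0x3c R5=0x08  N=0 Z=0
after  5: R0=0x1c R1=0x18 R2=0x9d R3=0x38 R4=0x3c R5=0x08  N=0 Z=0
-- IRQ taken; context saved, return-PC = 6 --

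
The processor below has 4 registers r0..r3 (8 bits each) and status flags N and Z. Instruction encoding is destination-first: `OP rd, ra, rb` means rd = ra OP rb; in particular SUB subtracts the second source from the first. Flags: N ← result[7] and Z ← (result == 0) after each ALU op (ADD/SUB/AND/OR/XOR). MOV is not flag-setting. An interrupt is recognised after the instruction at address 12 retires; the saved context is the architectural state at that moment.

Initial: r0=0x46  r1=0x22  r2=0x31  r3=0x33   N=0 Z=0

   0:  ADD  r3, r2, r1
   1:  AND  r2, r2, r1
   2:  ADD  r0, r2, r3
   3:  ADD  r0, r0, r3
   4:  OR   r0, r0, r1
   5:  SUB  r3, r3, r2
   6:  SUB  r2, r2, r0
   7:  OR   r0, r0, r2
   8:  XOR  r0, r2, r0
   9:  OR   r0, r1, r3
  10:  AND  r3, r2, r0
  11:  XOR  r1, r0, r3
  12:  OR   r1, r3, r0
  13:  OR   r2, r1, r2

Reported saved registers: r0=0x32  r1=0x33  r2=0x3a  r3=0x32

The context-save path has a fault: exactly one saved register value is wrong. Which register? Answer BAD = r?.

BAD = r0

after  0: r0=0x46 r1=0x22 r2=0x31 r3=0x53  N=0 Z=0
after  1: r0=0x46 r1=0x22 r2=0x20 r3=0x53  N=0 Z=0
after  2: r0=0x73 r1=0x22 r2=0x20 r3=0x53  N=0 Z=0
after  3: r0=0xc6 r1=0x22 r2=0x20 r3=0x53  N=1 Z=0
after  4: r0=0xe6 r1=0x22 r2=0x20 r3=0x53  N=1 Z=0
after  5: r0=0xe6 r1=0x22 r2=0x20 r3=0x33  N=0 Z=0
after  6: r0=0xe6 r1=0x22 r2=0x3a r3=0x33  N=0 Z=0
after  7: r0=0xfe r1=0x22 r2=0x3a r3=0x33  N=1 Z=0
after  8: r0=0xc4 r1=0x22 r2=0x3a r3=0x33  N=1 Z=0
after  9: r0=0x33 r1=0x22 r2=0x3a r3=0x33  N=0 Z=0
after 10: r0=0x33 r1=0x22 r2=0x3a r3=0x32  N=0 Z=0
after 11: r0=0x33 r1=0x01 r2=0x3a r3=0x32  N=0 Z=0
after 12: r0=0x33 r1=0x33 r2=0x3a r3=0x32  N=0 Z=0
-- IRQ taken; context saved, return-PC = 13 --
mismatch: r0: reported 0x32 vs actual 0x33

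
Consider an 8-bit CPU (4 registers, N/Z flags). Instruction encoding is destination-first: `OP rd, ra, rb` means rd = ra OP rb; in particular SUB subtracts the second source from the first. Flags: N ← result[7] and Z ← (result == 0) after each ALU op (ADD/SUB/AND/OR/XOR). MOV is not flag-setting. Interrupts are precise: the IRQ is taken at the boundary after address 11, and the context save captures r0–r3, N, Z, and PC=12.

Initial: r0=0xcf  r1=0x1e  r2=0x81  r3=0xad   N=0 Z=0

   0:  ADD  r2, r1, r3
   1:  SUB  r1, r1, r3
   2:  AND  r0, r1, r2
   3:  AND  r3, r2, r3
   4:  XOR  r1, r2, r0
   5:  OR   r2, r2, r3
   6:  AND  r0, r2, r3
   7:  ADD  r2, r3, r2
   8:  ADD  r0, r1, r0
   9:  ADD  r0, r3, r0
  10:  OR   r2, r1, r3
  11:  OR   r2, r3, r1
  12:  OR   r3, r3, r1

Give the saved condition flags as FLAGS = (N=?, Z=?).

FLAGS = (N=1, Z=0)

after  0: r0=0xcf r1=0x1e r2=0xcb r3=0xad  N=1 Z=0
after  1: r0=0xcf r1=0x71 r2=0xcb r3=0xad  N=0 Z=0
after  2: r0=0x41 r1=0x71 r2=0xcb r3=0xad  N=0 Z=0
after  3: r0=0x41 r1=0x71 r2=0xcb r3=0x89  N=1 Z=0
after  4: r0=0x41 r1=0x8a r2=0xcb r3=0x89  N=1 Z=0
after  5: r0=0x41 r1=0x8a r2=0xcb r3=0x89  N=1 Z=0
after  6: r0=0x89 r1=0x8a r2=0xcb r3=0x89  N=1 Z=0
after  7: r0=0x89 r1=0x8a r2=0x54 r3=0x89  N=0 Z=0
after  8: r0=0x13 r1=0x8a r2=0x54 r3=0x89  N=0 Z=0
after  9: r0=0x9c r1=0x8a r2=0x54 r3=0x89  N=1 Z=0
after 10: r0=0x9c r1=0x8a r2=0x8b r3=0x89  N=1 Z=0
after 11: r0=0x9c r1=0x8a r2=0x8b r3=0x89  N=1 Z=0
-- IRQ taken; context saved, return-PC = 12 --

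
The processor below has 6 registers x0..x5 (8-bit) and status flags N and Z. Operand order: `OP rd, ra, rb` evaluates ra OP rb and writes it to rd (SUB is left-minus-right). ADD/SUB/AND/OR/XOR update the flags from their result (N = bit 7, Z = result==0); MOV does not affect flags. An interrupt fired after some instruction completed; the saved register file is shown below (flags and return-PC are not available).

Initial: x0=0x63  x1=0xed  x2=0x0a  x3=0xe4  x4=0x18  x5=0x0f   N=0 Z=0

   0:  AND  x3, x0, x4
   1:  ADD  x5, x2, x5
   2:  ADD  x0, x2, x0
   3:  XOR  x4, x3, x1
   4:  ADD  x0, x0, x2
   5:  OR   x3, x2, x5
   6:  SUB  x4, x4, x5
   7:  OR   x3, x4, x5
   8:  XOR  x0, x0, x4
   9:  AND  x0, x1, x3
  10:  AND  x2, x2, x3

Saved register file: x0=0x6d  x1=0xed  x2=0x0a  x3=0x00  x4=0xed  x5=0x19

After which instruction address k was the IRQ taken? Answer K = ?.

after  0: x0=0x63 x1=0xed x2=0x0a x3=0x00 x4=0x18 x5=0x0f  N=0 Z=1
after  1: x0=0x63 x1=0xed x2=0x0a x3=0x00 x4=0x18 x5=0x19  N=0 Z=0
after  2: x0=0x6d x1=0xed x2=0x0a x3=0x00 x4=0x18 x5=0x19  N=0 Z=0
after  3: x0=0x6d x1=0xed x2=0x0a x3=0x00 x4=0xed x5=0x19  N=1 Z=0
-- IRQ taken; context saved, return-PC = 4 --

K = 3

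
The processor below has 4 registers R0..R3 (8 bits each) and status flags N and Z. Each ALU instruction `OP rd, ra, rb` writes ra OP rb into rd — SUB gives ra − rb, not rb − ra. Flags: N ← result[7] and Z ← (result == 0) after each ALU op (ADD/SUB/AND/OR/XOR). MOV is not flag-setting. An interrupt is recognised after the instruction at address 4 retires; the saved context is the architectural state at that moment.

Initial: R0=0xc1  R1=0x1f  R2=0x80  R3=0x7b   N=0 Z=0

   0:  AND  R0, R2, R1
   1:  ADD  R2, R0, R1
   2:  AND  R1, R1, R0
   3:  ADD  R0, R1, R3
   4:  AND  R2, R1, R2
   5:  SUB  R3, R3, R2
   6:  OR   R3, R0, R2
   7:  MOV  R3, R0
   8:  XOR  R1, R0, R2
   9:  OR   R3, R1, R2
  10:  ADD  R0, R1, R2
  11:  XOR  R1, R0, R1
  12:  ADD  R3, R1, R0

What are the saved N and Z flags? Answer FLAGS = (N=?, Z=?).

after  0: R0=0x00 R1=0x1f R2=0x80 R3=0x7b  N=0 Z=1
after  1: R0=0x00 R1=0x1f R2=0x1f R3=0x7b  N=0 Z=0
after  2: R0=0x00 R1=0x00 R2=0x1f R3=0x7b  N=0 Z=1
after  3: R0=0x7b R1=0x00 R2=0x1f R3=0x7b  N=0 Z=0
after  4: R0=0x7b R1=0x00 R2=0x00 R3=0x7b  N=0 Z=1
-- IRQ taken; context saved, return-PC = 5 --

FLAGS = (N=0, Z=1)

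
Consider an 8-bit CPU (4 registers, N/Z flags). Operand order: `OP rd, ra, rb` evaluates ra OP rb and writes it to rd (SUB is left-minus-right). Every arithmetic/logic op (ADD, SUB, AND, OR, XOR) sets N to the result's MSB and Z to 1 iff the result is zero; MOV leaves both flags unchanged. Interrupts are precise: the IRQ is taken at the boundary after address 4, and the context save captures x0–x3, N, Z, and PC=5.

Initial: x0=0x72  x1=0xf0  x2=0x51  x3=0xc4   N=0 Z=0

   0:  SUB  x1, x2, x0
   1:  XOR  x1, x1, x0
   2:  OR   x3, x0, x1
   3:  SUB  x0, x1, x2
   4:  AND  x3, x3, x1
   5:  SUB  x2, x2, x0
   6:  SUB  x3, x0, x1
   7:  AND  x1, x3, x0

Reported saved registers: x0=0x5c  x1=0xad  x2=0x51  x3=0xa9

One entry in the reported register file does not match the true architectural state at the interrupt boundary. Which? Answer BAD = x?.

after  0: x0=0x72 x1=0xdf x2=0x51 x3=0xc4  N=1 Z=0
after  1: x0=0x72 x1=0xad x2=0x51 x3=0xc4  N=1 Z=0
after  2: x0=0x72 x1=0xad x2=0x51 x3=0xff  N=1 Z=0
after  3: x0=0x5c x1=0xad x2=0x51 x3=0xff  N=0 Z=0
after  4: x0=0x5c x1=0xad x2=0x51 x3=0xad  N=1 Z=0
-- IRQ taken; context saved, return-PC = 5 --
mismatch: x3: reported 0xa9 vs actual 0xad

BAD = x3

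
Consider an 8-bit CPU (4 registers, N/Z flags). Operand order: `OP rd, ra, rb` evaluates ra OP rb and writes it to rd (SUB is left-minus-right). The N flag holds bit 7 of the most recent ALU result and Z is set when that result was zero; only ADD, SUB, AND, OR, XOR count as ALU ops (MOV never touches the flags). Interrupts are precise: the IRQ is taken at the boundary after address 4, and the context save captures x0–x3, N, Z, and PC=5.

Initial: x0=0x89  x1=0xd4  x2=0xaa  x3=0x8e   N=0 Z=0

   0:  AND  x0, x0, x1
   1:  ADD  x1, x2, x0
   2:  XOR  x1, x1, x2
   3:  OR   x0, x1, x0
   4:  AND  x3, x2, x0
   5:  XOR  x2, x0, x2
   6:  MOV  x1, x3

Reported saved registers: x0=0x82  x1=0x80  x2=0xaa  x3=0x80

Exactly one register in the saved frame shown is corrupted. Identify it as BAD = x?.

after  0: x0=0x80 x1=0xd4 x2=0xaa x3=0x8e  N=1 Z=0
after  1: x0=0x80 x1=0x2a x2=0xaa x3=0x8e  N=0 Z=0
after  2: x0=0x80 x1=0x80 x2=0xaa x3=0x8e  N=1 Z=0
after  3: x0=0x80 x1=0x80 x2=0xaa x3=0x8e  N=1 Z=0
after  4: x0=0x80 x1=0x80 x2=0xaa x3=0x80  N=1 Z=0
-- IRQ taken; context saved, return-PC = 5 --
mismatch: x0: reported 0x82 vs actual 0x80

BAD = x0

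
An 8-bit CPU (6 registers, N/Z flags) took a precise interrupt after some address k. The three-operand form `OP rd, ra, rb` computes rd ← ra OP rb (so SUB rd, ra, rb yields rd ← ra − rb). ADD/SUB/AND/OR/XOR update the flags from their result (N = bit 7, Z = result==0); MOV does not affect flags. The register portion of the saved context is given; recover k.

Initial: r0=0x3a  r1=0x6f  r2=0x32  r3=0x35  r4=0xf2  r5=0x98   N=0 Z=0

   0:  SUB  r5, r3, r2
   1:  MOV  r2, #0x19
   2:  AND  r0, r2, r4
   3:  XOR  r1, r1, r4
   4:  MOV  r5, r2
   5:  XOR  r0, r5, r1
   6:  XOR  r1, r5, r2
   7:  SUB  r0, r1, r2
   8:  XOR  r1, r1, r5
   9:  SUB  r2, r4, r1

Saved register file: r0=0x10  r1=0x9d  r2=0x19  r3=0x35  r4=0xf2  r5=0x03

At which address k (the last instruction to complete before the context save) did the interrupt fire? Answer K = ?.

K = 3

after  0: r0=0x3a r1=0x6f r2=0x32 r3=0x35 r4=0xf2 r5=0x03  N=0 Z=0
after  1: r0=0x3a r1=0x6f r2=0x19 r3=0x35 r4=0xf2 r5=0x03  N=0 Z=0
after  2: r0=0x10 r1=0x6f r2=0x19 r3=0x35 r4=0xf2 r5=0x03  N=0 Z=0
after  3: r0=0x10 r1=0x9d r2=0x19 r3=0x35 r4=0xf2 r5=0x03  N=1 Z=0
-- IRQ taken; context saved, return-PC = 4 --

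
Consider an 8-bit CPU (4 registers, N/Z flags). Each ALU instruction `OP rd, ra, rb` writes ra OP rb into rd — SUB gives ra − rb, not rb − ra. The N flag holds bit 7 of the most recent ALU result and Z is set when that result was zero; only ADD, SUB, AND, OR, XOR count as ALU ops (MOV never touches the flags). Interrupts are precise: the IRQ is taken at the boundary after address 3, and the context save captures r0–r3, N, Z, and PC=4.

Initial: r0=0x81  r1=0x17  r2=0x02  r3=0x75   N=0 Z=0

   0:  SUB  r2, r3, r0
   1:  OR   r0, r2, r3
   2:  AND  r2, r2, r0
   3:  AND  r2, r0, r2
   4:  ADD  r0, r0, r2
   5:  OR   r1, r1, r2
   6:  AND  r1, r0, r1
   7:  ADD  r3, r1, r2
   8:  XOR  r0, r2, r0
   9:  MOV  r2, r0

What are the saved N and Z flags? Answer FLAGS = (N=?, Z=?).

FLAGS = (N=1, Z=0)

after  0: r0=0x81 r1=0x17 r2=0xf4 r3=0x75  N=1 Z=0
after  1: r0=0xf5 r1=0x17 r2=0xf4 r3=0x75  N=1 Z=0
after  2: r0=0xf5 r1=0x17 r2=0xf4 r3=0x75  N=1 Z=0
after  3: r0=0xf5 r1=0x17 r2=0xf4 r3=0x75  N=1 Z=0
-- IRQ taken; context saved, return-PC = 4 --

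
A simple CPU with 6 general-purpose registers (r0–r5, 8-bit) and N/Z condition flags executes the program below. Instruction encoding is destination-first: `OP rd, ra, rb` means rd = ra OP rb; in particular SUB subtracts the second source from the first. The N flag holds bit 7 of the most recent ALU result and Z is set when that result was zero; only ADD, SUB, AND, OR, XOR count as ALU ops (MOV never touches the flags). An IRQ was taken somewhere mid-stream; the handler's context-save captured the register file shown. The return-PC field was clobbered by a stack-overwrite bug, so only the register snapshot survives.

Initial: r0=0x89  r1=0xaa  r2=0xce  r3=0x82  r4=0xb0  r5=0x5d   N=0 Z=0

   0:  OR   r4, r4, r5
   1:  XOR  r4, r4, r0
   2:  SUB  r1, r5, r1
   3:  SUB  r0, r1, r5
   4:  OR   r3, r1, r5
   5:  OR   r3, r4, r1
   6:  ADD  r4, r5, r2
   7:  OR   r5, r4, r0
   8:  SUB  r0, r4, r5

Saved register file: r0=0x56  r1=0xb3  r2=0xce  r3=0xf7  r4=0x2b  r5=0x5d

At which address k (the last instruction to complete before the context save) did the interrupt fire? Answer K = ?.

K = 6

after  0: r0=0x89 r1=0xaa r2=0xce r3=0x82 r4=0xfd r5=0x5d  N=1 Z=0
after  1: r0=0x89 r1=0xaa r2=0xce r3=0x82 r4=0x74 r5=0x5d  N=0 Z=0
after  2: r0=0x89 r1=0xb3 r2=0xce r3=0x82 r4=0x74 r5=0x5d  N=1 Z=0
after  3: r0=0x56 r1=0xb3 r2=0xce r3=0x82 r4=0x74 r5=0x5d  N=0 Z=0
after  4: r0=0x56 r1=0xb3 r2=0xce r3=0xff r4=0x74 r5=0x5d  N=1 Z=0
after  5: r0=0x56 r1=0xb3 r2=0xce r3=0xf7 r4=0x74 r5=0x5d  N=1 Z=0
after  6: r0=0x56 r1=0xb3 r2=0xce r3=0xf7 r4=0x2b r5=0x5d  N=0 Z=0
-- IRQ taken; context saved, return-PC = 7 --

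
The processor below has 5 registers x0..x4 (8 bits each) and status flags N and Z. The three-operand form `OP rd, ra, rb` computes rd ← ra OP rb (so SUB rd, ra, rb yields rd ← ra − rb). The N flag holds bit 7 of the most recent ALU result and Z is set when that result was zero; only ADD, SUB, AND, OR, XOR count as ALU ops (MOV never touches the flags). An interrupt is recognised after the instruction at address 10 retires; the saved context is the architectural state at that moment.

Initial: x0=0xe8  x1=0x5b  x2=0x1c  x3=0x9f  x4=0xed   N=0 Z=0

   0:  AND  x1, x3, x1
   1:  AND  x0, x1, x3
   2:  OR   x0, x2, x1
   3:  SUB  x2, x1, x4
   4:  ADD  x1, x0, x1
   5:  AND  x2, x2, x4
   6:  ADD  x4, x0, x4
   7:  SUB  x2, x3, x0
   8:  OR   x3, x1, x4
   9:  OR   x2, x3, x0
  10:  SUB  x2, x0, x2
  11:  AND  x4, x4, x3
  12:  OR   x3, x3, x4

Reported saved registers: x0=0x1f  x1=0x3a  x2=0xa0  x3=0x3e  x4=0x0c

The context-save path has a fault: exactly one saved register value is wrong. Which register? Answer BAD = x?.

BAD = x2

after  0: x0=0xe8 x1=0x1b x2=0x1c x3=0x9f x4=0xed  N=0 Z=0
after  1: x0=0x1b x1=0x1b x2=0x1c x3=0x9f x4=0xed  N=0 Z=0
after  2: x0=0x1f x1=0x1b x2=0x1c x3=0x9f x4=0xed  N=0 Z=0
after  3: x0=0x1f x1=0x1b x2=0x2e x3=0x9f x4=0xed  N=0 Z=0
after  4: x0=0x1f x1=0x3a x2=0x2e x3=0x9f x4=0xed  N=0 Z=0
after  5: x0=0x1f x1=0x3a x2=0x2c x3=0x9f x4=0xed  N=0 Z=0
after  6: x0=0x1f x1=0x3a x2=0x2c x3=0x9f x4=0x0c  N=0 Z=0
after  7: x0=0x1f x1=0x3a x2=0x80 x3=0x9f x4=0x0c  N=1 Z=0
after  8: x0=0x1f x1=0x3a x2=0x80 x3=0x3e x4=0x0c  N=0 Z=0
after  9: x0=0x1f x1=0x3a x2=0x3f x3=0x3e x4=0x0c  N=0 Z=0
after 10: x0=0x1f x1=0x3a x2=0xe0 x3=0x3e x4=0x0c  N=1 Z=0
-- IRQ taken; context saved, return-PC = 11 --
mismatch: x2: reported 0xa0 vs actual 0xe0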